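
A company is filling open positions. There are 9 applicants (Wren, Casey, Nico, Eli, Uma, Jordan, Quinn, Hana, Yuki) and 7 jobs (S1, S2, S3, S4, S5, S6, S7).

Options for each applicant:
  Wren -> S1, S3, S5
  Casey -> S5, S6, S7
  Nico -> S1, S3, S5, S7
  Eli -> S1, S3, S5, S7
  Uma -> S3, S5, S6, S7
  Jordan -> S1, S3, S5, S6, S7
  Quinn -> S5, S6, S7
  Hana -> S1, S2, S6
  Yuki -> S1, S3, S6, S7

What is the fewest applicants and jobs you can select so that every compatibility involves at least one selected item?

A maximum matching has 6 edges (e.g. Wren–S5, Casey–S7, Nico–S1, Eli–S3, Uma–S6, Hana–S2).
By König's theorem the minimum vertex cover has the same size. One such cover is {Hana, S1, S3, S5, S6, S7}.

6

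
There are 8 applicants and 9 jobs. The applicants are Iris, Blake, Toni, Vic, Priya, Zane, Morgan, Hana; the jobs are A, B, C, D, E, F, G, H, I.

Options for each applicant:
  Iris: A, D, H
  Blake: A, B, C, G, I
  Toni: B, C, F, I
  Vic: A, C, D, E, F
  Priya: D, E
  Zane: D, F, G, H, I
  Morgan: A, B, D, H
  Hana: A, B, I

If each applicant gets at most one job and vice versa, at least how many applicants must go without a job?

0

For example, pair Iris-H, Blake-A, Toni-F, Vic-E, Priya-D, Zane-G, Morgan-B, Hana-I.
All 8 applicants are matched, so no larger matching exists.
That matches 8 of the 8, leaving 0 unmatched; no matching can do better.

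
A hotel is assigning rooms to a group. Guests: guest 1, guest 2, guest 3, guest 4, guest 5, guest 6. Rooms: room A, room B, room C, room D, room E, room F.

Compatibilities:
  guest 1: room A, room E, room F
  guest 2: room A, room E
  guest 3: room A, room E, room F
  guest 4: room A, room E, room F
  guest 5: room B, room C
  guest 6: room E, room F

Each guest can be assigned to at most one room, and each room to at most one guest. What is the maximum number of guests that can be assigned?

4

For example, pair guest 1→room E, guest 2→room A, guest 3→room F, guest 5→room B.
The set {guest 1, guest 2, guest 3, guest 4, guest 6} has only 3 neighbours ({room A, room E, room F}), so by Hall's theorem at most 4 of the 6 guests can be matched.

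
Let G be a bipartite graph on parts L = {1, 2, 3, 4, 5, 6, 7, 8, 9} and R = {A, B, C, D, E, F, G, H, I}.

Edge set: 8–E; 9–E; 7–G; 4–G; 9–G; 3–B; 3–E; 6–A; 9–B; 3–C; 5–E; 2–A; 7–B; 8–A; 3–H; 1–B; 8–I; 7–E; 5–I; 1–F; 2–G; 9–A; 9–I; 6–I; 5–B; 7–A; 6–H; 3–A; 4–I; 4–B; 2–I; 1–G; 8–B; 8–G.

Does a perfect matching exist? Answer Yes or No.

No

The set {2, 4, 5, 7, 8, 9} has only 5 neighbours ({A, B, E, G, I}), so by Hall's theorem at most 8 of the 9 left vertices can be matched.
Hence no matching covers every left vertex.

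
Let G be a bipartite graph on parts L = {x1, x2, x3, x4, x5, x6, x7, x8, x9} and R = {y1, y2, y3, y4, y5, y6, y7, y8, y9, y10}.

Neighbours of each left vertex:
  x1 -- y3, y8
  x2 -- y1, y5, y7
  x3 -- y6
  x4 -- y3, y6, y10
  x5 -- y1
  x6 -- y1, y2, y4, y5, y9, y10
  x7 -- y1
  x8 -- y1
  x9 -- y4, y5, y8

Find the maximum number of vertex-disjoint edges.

7

One maximum matching: x1–y3, x2–y7, x3–y6, x4–y10, x5–y1, x6–y4, x9–y8.
The set {x5, x7, x8} has only 1 neighbour ({y1}), so by Hall's theorem at most 7 of the 9 left vertices can be matched.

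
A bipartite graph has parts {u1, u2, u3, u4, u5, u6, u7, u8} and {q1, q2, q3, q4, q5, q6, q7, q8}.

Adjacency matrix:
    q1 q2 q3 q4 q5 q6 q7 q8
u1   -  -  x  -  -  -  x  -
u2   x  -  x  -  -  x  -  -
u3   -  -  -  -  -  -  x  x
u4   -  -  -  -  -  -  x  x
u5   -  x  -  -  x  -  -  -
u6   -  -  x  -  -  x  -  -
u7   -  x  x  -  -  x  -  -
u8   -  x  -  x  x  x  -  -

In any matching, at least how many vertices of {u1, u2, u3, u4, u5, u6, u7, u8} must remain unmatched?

A valid assignment of size 8: u1–q3, u2–q1, u3–q7, u4–q8, u5–q5, u6–q6, u7–q2, u8–q4.
All 8 left vertices are matched, so no larger matching exists.
That matches 8 of the 8, leaving 0 unmatched; no matching can do better.

0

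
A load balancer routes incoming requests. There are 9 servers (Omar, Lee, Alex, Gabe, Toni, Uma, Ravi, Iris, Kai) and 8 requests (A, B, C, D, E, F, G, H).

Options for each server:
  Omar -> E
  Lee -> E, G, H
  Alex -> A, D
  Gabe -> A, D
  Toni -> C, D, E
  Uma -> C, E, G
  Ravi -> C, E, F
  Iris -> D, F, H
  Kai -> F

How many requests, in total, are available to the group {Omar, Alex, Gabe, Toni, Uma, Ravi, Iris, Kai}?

7

The union of neighbours of {Omar, Alex, Gabe, Toni, Uma, Ravi, Iris, Kai} is {A, C, D, E, F, G, H}, which has 7 elements.
Since |N(S)| = 7 < |S| = 8, Hall's condition fails for this subset.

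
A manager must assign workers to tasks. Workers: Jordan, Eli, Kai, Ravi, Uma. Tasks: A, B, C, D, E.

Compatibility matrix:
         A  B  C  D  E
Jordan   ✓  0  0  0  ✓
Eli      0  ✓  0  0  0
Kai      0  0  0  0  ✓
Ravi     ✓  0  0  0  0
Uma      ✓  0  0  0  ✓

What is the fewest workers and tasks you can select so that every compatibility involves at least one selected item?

The 3 edges Jordan–A, Eli–B, Kai–E form a matching, so any vertex cover needs at least 3 vertices (one per matched edge).
Conversely {Eli, A, E} meets every edge and has exactly 3 vertices, so 3 is optimal.

3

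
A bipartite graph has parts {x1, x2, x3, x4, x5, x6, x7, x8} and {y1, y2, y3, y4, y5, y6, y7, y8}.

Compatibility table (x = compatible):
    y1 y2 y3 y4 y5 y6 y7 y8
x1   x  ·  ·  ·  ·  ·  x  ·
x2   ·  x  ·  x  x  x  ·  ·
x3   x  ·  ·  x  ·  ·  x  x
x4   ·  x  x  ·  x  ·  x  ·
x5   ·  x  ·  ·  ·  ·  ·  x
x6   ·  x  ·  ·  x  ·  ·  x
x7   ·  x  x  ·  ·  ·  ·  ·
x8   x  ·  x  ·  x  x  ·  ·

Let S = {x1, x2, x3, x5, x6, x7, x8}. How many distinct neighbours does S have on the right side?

The union of neighbours of {x1, x2, x3, x5, x6, x7, x8} is {y1, y2, y3, y4, y5, y6, y7, y8}, which has 8 elements.
Since |N(S)| = 8 ≥ |S| = 7, Hall's condition holds for this subset.

8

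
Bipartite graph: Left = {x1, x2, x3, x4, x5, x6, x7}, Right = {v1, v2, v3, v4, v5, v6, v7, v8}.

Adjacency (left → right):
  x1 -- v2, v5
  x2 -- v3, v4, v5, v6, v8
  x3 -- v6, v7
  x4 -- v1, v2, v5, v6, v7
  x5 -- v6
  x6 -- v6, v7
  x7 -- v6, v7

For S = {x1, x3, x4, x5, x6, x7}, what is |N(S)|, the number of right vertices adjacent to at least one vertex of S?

The union of neighbours of {x1, x3, x4, x5, x6, x7} is {v1, v2, v5, v6, v7}, which has 5 elements.
Since |N(S)| = 5 < |S| = 6, Hall's condition fails for this subset.

5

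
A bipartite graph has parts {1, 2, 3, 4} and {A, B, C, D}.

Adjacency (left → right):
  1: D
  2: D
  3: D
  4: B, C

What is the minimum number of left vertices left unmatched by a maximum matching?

One maximum matching: 1-D, 4-B.
The set {1, 2, 3} has only 1 neighbour ({D}), so by Hall's theorem at most 2 of the 4 left vertices can be matched.
That matches 2 of the 4, leaving 2 unmatched; no matching can do better.

2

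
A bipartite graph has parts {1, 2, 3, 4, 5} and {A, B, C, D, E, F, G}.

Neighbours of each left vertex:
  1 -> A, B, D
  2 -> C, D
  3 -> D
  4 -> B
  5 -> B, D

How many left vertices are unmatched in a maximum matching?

1

One maximum matching: 1–A, 2–C, 3–D, 4–B.
The set {3, 4, 5} has only 2 neighbours ({B, D}), so by Hall's theorem at most 4 of the 5 left vertices can be matched.
That matches 4 of the 5, leaving 1 unmatched; no matching can do better.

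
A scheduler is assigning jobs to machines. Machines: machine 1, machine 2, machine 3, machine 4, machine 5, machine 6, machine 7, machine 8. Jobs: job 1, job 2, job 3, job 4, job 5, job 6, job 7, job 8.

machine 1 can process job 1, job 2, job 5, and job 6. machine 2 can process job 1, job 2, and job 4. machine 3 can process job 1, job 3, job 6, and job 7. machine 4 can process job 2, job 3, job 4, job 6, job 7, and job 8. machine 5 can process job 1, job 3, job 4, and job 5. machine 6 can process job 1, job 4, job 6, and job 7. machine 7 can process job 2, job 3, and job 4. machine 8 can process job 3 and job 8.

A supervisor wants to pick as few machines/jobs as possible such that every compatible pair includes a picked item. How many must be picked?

A maximum matching has 8 edges (e.g. machine 1–job 6, machine 2–job 4, machine 3–job 1, machine 4–job 8, machine 5–job 5, machine 6–job 7, machine 7–job 2, machine 8–job 3).
By König's theorem the minimum vertex cover has the same size. One such cover is {machine 1, machine 2, machine 3, machine 4, machine 5, machine 6, machine 7, machine 8}.

8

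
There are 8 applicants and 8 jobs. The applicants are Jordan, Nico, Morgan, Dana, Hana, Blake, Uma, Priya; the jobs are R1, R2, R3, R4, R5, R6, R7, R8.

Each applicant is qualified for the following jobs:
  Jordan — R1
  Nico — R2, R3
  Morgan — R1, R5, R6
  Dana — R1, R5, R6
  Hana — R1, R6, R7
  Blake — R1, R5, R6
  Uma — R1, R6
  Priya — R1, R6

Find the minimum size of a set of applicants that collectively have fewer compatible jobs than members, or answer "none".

Take S = {Jordan, Uma, Priya}. Its neighbourhood is {R1, R6}, so |N(S)| = 2 < |S| = 3.
Every subset of size less than 3 has at least as many neighbours as members, so 3 is the minimum.

3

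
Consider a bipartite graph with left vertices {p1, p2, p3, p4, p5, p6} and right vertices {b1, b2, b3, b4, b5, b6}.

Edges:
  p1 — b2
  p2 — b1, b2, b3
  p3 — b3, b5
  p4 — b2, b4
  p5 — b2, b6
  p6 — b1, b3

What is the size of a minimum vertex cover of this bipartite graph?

{p1, p2, p3, p4, p5, p6} is a vertex cover of size 6: every edge has an endpoint in this set.
No smaller cover exists because p1–b2, p2–b1, p3–b5, p4–b4, p5–b6, p6–b3 is a matching of size 6, and a cover must include an endpoint of each of these disjoint edges (König's theorem).

6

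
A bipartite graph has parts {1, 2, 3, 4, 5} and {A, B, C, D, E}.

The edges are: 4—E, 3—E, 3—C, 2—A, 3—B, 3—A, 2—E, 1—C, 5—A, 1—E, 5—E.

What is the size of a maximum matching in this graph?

For example, pair 1–C, 2–A, 3–B, 4–E.
The set {2, 4, 5} has only 2 neighbours ({A, E}), so by Hall's theorem at most 4 of the 5 left vertices can be matched.

4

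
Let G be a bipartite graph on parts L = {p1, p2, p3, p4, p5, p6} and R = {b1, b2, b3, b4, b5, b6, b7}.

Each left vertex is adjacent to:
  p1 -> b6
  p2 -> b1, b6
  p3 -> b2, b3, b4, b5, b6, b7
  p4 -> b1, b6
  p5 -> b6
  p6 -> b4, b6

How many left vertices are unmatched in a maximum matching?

One maximum matching: p1→b6, p2→b1, p3→b7, p6→b4.
The set {p1, p2, p4, p5} has only 2 neighbours ({b1, b6}), so by Hall's theorem at most 4 of the 6 left vertices can be matched.
That matches 4 of the 6, leaving 2 unmatched; no matching can do better.

2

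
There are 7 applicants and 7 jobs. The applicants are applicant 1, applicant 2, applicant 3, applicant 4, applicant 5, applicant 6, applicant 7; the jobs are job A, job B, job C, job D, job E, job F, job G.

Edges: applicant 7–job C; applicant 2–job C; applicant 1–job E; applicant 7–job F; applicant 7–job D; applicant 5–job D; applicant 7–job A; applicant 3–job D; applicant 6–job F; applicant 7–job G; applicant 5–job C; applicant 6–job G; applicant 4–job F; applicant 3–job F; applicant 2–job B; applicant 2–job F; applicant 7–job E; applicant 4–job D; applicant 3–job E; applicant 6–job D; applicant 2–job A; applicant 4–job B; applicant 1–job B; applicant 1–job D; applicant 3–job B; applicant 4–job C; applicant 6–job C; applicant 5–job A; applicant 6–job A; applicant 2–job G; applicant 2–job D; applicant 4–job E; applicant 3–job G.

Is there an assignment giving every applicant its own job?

Yes

For example, pair applicant 1–job E, applicant 2–job C, applicant 3–job G, applicant 4–job B, applicant 5–job A, applicant 6–job D, applicant 7–job F.
All 7 applicants are covered.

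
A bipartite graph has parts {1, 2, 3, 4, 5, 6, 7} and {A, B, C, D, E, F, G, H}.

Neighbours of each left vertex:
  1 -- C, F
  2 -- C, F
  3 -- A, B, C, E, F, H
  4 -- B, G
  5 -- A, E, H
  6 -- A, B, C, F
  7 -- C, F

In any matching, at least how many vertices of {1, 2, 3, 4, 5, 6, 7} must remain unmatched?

1

For example, pair 1→C, 2→F, 3→A, 4→G, 5→E, 6→B.
The set {1, 2, 7} has only 2 neighbours ({C, F}), so by Hall's theorem at most 6 of the 7 left vertices can be matched.
That matches 6 of the 7, leaving 1 unmatched; no matching can do better.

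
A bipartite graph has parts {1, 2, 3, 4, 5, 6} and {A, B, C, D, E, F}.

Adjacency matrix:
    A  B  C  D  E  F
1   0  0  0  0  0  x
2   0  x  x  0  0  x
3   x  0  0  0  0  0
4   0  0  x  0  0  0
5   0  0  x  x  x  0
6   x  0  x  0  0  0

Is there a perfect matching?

The set {3, 4, 6} has only 2 neighbours ({A, C}), so by Hall's theorem at most 5 of the 6 left vertices can be matched.
Hence no matching covers every left vertex.

No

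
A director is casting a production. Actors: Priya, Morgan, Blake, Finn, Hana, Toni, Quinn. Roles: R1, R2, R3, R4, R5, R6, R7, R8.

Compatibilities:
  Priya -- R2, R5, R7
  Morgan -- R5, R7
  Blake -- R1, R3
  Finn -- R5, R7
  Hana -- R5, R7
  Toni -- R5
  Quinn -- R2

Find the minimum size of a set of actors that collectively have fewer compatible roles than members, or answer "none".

Take S = {Morgan, Finn, Hana}. Its neighbourhood is {R5, R7}, so |N(S)| = 2 < |S| = 3.
Every subset of size less than 3 has at least as many neighbours as members, so 3 is the minimum.

3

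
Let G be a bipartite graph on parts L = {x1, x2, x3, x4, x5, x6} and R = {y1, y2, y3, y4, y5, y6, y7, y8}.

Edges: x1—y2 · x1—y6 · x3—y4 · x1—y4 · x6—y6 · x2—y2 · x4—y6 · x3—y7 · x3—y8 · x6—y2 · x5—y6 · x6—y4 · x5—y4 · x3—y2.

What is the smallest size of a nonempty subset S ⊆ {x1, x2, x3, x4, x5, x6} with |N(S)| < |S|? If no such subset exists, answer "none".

4

Take S = {x1, x2, x4, x5}. Its neighbourhood is {y2, y4, y6}, so |N(S)| = 3 < |S| = 4.
Every subset of size less than 4 has at least as many neighbours as members, so 4 is the minimum.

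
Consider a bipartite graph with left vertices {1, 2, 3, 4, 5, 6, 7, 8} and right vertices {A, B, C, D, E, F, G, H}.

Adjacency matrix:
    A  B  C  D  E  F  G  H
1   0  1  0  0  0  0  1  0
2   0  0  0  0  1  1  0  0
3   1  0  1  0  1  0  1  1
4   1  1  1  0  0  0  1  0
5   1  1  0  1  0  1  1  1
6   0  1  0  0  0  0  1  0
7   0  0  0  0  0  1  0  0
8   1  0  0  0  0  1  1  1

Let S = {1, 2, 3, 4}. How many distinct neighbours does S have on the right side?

7

The union of neighbours of {1, 2, 3, 4} is {A, B, C, E, F, G, H}, which has 7 elements.
Since |N(S)| = 7 ≥ |S| = 4, Hall's condition holds for this subset.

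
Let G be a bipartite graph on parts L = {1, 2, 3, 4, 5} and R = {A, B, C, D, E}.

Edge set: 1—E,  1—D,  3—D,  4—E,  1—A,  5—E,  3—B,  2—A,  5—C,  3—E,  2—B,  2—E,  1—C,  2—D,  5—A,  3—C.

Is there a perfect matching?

A valid assignment of size 5: 1-A, 2-D, 3-B, 4-E, 5-C.
Every left vertex is matched, so this is a perfect matching.

Yes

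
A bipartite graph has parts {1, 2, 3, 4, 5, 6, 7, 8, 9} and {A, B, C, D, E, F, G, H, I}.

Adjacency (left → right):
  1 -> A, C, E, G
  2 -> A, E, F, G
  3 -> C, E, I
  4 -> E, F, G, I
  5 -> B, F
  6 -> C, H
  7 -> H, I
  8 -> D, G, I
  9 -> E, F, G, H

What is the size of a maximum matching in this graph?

For example, pair 1→A, 2→F, 3→E, 4→G, 5→B, 6→C, 7→I, 8→D, 9→H.
All 9 left vertices are matched, so no larger matching exists.

9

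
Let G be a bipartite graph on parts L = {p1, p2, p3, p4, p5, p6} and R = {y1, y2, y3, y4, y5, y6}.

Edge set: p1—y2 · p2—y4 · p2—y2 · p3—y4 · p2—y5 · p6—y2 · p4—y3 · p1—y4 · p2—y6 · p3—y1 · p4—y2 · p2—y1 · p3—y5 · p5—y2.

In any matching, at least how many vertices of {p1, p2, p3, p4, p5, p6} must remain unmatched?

One maximum matching: p1→y4, p2→y6, p3→y1, p4→y3, p5→y2.
The set {p5, p6} has only 1 neighbour ({y2}), so by Hall's theorem at most 5 of the 6 left vertices can be matched.
That matches 5 of the 6, leaving 1 unmatched; no matching can do better.

1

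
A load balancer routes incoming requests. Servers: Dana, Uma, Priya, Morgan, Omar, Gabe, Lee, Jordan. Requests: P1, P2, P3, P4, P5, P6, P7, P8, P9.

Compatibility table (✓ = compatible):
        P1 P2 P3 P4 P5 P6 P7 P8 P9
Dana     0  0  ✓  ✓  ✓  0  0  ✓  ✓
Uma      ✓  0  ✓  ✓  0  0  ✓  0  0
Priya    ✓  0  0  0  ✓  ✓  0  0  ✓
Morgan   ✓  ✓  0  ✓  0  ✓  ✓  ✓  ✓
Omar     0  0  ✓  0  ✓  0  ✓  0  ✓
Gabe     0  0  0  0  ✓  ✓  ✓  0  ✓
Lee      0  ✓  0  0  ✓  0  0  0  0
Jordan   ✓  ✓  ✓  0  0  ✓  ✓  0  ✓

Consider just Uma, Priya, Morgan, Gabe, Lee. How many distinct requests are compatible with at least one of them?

The union of neighbours of {Uma, Priya, Morgan, Gabe, Lee} is {P1, P2, P3, P4, P5, P6, P7, P8, P9}, which has 9 elements.
Since |N(S)| = 9 ≥ |S| = 5, Hall's condition holds for this subset.

9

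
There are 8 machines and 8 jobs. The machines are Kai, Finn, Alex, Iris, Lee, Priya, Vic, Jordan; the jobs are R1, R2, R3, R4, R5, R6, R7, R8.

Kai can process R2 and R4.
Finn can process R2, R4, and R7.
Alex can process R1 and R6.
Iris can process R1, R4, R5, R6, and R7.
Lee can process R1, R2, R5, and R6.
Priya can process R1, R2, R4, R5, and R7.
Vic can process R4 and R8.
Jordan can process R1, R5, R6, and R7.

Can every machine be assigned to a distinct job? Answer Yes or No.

No

The set {Kai, Finn, Alex, Iris, Lee, Priya, Jordan} has only 6 neighbours ({R1, R2, R4, R5, R6, R7}), so by Hall's theorem at most 7 of the 8 machines can be matched.
Hence no matching covers every machine.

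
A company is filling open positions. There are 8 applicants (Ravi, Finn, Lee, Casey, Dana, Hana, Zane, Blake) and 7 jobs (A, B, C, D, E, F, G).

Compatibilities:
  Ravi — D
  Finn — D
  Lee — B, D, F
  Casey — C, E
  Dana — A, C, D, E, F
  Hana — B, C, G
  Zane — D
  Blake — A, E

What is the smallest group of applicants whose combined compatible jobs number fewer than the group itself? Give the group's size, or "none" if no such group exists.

Take S = {Ravi, Finn}. Its neighbourhood is {D}, so |N(S)| = 1 < |S| = 2.
No single vertex violates Hall's condition since each has at least one neighbour, so 2 is the minimum.

2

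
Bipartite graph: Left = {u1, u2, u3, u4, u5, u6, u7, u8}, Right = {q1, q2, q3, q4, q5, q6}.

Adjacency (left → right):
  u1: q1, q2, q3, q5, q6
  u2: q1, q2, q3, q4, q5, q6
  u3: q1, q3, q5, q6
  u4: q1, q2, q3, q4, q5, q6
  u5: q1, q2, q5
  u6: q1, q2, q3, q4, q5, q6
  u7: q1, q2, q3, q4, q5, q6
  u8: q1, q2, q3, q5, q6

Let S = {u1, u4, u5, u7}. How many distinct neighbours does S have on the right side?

6

The union of neighbours of {u1, u4, u5, u7} is {q1, q2, q3, q4, q5, q6}, which has 6 elements.
Since |N(S)| = 6 ≥ |S| = 4, Hall's condition holds for this subset.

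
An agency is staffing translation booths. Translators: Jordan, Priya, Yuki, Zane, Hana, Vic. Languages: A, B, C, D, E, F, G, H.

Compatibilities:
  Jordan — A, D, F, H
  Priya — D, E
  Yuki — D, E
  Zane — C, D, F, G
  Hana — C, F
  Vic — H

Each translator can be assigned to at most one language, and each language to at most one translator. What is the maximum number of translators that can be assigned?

6

One maximum matching: Jordan→F, Priya→D, Yuki→E, Zane→G, Hana→C, Vic→H.
All 6 translators are matched, so no larger matching exists.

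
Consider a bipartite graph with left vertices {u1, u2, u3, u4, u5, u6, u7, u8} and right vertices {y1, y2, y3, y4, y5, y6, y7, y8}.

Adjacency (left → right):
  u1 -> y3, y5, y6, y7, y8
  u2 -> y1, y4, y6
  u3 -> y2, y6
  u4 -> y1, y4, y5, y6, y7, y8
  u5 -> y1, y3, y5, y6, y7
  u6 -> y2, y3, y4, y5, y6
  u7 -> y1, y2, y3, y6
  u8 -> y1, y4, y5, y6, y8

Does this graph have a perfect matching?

One maximum matching: u1-y7, u2-y1, u3-y2, u4-y8, u5-y5, u6-y4, u7-y3, u8-y6.
Every left vertex is matched, so this is a perfect matching.

Yes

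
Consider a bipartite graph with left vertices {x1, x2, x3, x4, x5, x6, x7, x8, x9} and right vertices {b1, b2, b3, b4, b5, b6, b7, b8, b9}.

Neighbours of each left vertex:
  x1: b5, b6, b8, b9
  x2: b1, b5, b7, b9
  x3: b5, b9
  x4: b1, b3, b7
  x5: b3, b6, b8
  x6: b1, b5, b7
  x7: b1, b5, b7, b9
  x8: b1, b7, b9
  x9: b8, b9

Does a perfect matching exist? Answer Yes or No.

No

The set {x1, x2, x3, x4, x5, x6, x7, x8, x9} has only 7 neighbours ({b1, b3, b5, b6, b7, b8, b9}), so by Hall's theorem at most 7 of the 9 left vertices can be matched.
Hence no matching covers every left vertex.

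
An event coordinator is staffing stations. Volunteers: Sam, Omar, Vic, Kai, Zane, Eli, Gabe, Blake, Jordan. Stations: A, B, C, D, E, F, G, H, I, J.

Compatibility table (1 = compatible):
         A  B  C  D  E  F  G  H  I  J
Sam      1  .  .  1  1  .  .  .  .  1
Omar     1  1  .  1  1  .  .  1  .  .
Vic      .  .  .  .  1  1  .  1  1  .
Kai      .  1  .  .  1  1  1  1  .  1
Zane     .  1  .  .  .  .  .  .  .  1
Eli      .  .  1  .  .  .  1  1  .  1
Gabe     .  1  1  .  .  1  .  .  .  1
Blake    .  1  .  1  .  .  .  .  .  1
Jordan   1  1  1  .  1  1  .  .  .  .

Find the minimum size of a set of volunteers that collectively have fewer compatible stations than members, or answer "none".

none

A matching saturating every volunteer exists, for instance Sam→J, Omar→E, Vic→H, Kai→G, Zane→B, Eli→C, Gabe→F, Blake→D, Jordan→A.
By Hall's marriage theorem, this means |N(S)| ≥ |S| for every subset S, so no violating subset exists.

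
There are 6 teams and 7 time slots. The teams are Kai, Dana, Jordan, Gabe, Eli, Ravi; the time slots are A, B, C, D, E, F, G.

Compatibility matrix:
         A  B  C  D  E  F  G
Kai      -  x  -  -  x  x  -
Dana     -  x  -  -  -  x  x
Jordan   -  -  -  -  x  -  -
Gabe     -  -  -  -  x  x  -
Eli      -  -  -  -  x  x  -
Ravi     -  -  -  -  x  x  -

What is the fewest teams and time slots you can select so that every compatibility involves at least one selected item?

4

A maximum matching has 4 edges (e.g. Kai–B, Dana–G, Jordan–E, Gabe–F).
By König's theorem the minimum vertex cover has the same size. One such cover is {Kai, Dana, E, F}.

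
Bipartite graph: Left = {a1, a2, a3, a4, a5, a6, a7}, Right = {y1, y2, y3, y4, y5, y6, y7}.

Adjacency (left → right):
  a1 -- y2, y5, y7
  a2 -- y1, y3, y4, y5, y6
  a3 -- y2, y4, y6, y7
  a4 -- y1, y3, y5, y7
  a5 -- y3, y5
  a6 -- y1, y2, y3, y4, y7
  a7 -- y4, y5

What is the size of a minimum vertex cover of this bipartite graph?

The 7 edges a1–y5, a2–y6, a3–y2, a4–y1, a5–y3, a6–y7, a7–y4 form a matching, so any vertex cover needs at least 7 vertices (one per matched edge).
Conversely {a1, a2, a3, a4, a5, a6, a7} meets every edge and has exactly 7 vertices, so 7 is optimal.

7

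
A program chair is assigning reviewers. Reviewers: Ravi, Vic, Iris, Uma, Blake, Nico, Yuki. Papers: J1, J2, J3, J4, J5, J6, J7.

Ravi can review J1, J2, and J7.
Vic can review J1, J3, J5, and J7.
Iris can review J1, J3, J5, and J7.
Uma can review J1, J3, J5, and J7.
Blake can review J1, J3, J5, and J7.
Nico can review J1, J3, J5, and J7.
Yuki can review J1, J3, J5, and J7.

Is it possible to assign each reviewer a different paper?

The set {Vic, Iris, Uma, Blake, Nico, Yuki} has only 4 neighbours ({J1, J3, J5, J7}), so by Hall's theorem at most 5 of the 7 reviewers can be matched.
Hence no matching covers every reviewer.

No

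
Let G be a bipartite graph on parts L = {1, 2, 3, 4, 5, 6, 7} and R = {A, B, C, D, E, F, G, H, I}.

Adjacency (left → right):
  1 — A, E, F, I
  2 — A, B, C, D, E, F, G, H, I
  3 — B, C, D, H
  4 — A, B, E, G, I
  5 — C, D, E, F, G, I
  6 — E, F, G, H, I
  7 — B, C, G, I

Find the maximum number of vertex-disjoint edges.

For example, pair 1-I, 2-A, 3-C, 4-G, 5-F, 6-E, 7-B.
This saturates every left vertex, so 7 is the maximum.

7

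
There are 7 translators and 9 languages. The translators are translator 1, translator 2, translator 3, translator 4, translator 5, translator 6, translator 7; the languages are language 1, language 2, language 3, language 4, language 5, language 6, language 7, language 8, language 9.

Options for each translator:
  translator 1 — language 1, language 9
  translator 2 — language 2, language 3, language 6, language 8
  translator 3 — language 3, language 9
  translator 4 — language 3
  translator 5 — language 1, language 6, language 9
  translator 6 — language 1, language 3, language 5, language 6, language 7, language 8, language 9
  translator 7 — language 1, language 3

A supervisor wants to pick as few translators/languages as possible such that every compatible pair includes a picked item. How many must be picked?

A maximum matching has 6 edges (e.g. translator 1–language 1, translator 2–language 2, translator 3–language 9, translator 4–language 3, translator 5–language 6, translator 6–language 8).
By König's theorem the minimum vertex cover has the same size. One such cover is {translator 2, translator 5, translator 6, language 1, language 3, language 9}.

6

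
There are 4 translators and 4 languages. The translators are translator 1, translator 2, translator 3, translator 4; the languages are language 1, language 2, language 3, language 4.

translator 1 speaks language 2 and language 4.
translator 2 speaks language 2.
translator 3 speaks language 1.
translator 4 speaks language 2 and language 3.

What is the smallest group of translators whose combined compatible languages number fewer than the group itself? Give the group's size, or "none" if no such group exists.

A matching saturating every translator exists, for instance translator 1→language 4, translator 2→language 2, translator 3→language 1, translator 4→language 3.
By Hall's marriage theorem, this means |N(S)| ≥ |S| for every subset S, so no violating subset exists.

none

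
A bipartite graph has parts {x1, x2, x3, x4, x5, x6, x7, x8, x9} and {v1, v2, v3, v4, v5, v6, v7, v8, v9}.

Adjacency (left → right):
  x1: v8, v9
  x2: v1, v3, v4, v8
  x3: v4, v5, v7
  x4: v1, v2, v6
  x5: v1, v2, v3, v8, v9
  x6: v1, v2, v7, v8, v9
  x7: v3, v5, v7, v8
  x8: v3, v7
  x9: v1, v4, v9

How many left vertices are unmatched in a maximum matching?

0

One maximum matching: x1-v9, x2-v4, x3-v5, x4-v6, x5-v3, x6-v2, x7-v8, x8-v7, x9-v1.
All 9 left vertices are matched, so no larger matching exists.
That matches 9 of the 9, leaving 0 unmatched; no matching can do better.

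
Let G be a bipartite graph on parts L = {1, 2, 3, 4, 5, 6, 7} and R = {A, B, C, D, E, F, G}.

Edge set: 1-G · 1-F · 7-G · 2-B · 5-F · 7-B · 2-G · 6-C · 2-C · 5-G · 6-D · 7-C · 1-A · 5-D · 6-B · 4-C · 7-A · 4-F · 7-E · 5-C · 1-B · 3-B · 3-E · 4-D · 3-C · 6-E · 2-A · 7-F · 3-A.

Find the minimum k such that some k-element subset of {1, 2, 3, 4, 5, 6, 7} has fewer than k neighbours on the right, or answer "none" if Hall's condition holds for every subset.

none

A matching saturating every left vertex exists, for instance 1→B, 2→A, 3→C, 4→F, 5→D, 6→E, 7→G.
By Hall's marriage theorem, this means |N(S)| ≥ |S| for every subset S, so no violating subset exists.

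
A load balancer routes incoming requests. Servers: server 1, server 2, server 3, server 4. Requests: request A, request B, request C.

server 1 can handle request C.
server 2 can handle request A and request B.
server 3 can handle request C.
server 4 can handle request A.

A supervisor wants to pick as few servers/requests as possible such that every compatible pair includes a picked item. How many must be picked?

A maximum matching has 3 edges (e.g. server 1–request C, server 2–request B, server 4–request A).
By König's theorem the minimum vertex cover has the same size. One such cover is {server 2, server 4, request C}.

3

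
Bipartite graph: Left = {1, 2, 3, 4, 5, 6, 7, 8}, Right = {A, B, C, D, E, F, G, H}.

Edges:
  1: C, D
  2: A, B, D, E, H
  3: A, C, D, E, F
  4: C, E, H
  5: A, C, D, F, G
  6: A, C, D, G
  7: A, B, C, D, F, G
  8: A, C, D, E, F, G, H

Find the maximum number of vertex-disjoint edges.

One maximum matching: 1-D, 2-B, 3-E, 4-H, 5-F, 6-C, 7-A, 8-G.
This saturates every left vertex, so 8 is the maximum.

8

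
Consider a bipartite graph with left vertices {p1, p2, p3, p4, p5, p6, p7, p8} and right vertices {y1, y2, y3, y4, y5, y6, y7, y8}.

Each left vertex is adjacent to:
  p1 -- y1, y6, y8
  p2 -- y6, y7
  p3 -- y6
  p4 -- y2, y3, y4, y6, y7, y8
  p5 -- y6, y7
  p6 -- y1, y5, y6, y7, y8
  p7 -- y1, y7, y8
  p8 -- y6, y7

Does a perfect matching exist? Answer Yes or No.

The set {p2, p3, p5, p8} has only 2 neighbours ({y6, y7}), so by Hall's theorem at most 6 of the 8 left vertices can be matched.
Hence no matching covers every left vertex.

No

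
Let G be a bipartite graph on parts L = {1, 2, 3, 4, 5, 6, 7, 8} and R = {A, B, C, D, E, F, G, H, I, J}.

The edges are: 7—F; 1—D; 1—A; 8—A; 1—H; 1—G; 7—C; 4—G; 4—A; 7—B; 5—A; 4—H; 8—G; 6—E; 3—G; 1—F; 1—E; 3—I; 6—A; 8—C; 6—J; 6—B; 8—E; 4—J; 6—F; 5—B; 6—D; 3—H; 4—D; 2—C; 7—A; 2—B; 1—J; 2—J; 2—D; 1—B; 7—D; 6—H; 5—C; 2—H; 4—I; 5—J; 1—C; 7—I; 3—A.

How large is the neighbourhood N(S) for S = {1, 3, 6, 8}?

10

The union of neighbours of {1, 3, 6, 8} is {A, B, C, D, E, F, G, H, I, J}, which has 10 elements.
Since |N(S)| = 10 ≥ |S| = 4, Hall's condition holds for this subset.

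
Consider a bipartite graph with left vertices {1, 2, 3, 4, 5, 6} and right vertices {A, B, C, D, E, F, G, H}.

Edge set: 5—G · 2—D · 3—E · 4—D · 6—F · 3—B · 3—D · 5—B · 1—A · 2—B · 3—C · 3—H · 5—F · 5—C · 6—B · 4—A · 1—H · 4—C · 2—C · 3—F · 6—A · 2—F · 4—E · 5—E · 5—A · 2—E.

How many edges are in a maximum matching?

A valid assignment of size 6: 1–A, 2–E, 3–H, 4–C, 5–G, 6–B.
This saturates every left vertex, so 6 is the maximum.

6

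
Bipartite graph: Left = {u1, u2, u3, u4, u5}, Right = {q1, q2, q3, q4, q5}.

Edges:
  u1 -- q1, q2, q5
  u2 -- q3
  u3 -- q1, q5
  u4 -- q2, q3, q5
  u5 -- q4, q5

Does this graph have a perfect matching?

For example, pair u1→q5, u2→q3, u3→q1, u4→q2, u5→q4.
Every left vertex is matched, so this is a perfect matching.

Yes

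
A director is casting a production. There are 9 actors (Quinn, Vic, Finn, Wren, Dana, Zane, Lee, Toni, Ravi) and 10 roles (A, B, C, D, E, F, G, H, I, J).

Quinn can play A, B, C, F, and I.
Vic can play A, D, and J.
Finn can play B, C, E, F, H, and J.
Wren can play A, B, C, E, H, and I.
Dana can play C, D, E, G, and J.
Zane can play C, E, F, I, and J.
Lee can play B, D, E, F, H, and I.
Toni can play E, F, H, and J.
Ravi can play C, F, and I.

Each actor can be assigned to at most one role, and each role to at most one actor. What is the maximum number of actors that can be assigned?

9

A valid assignment of size 9: Quinn-A, Vic-D, Finn-E, Wren-I, Dana-G, Zane-J, Lee-B, Toni-H, Ravi-F.
All 9 actors are matched, so no larger matching exists.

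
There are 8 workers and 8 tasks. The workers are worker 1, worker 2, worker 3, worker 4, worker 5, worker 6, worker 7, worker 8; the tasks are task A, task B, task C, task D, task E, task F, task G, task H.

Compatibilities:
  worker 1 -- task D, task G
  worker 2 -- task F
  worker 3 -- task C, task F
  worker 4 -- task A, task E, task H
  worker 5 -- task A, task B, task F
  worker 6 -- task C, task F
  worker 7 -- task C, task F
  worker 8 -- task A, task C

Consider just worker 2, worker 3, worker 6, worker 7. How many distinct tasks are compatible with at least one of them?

The union of neighbours of {worker 2, worker 3, worker 6, worker 7} is {task C, task F}, which has 2 elements.
Since |N(S)| = 2 < |S| = 4, Hall's condition fails for this subset.

2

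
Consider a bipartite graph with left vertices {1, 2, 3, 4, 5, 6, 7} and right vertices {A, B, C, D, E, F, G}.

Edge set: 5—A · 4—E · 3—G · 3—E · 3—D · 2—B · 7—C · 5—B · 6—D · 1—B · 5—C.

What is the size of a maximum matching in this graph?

6

A valid assignment of size 6: 1-B, 3-G, 4-E, 5-A, 6-D, 7-C.
The set {1, 2} has only 1 neighbour ({B}), so by Hall's theorem at most 6 of the 7 left vertices can be matched.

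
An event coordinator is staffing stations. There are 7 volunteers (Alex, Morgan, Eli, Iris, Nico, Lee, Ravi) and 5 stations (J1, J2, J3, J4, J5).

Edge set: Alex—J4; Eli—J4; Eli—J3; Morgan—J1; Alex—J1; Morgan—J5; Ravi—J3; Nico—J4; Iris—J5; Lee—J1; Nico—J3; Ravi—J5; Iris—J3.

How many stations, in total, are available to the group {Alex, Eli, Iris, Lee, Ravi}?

4

The union of neighbours of {Alex, Eli, Iris, Lee, Ravi} is {J1, J3, J4, J5}, which has 4 elements.
Since |N(S)| = 4 < |S| = 5, Hall's condition fails for this subset.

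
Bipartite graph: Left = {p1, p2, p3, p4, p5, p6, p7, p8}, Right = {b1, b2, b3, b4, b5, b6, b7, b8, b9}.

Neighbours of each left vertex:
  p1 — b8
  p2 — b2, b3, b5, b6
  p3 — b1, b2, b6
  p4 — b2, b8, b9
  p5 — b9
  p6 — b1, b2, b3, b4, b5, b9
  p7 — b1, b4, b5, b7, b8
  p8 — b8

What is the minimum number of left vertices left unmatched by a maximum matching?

For example, pair p1-b8, p2-b3, p3-b6, p4-b2, p5-b9, p6-b1, p7-b7.
The set {p1, p8} has only 1 neighbour ({b8}), so by Hall's theorem at most 7 of the 8 left vertices can be matched.
That matches 7 of the 8, leaving 1 unmatched; no matching can do better.

1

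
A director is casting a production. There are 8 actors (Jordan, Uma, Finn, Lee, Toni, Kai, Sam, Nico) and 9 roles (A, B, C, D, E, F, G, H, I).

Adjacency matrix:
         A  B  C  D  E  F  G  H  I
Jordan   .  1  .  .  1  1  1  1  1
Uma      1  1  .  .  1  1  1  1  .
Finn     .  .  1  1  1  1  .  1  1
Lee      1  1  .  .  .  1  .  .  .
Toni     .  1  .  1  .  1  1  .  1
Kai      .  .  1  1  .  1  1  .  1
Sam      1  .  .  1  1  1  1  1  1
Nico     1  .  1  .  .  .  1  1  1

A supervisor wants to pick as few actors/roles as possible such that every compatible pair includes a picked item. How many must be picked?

8

The 8 edges Jordan–H, Uma–E, Finn–F, Lee–B, Toni–I, Kai–D, Sam–A, Nico–G form a matching, so any vertex cover needs at least 8 vertices (one per matched edge).
Conversely {Jordan, Uma, Finn, Lee, Toni, Kai, Sam, Nico} meets every edge and has exactly 8 vertices, so 8 is optimal.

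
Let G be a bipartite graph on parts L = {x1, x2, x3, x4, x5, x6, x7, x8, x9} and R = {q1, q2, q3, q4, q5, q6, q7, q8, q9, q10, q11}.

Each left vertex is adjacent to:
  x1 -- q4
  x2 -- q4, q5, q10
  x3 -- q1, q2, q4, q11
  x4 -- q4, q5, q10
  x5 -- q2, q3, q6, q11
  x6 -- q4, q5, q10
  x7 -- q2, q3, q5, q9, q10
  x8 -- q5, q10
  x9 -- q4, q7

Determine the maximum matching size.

7

One maximum matching: x1–q4, x2–q5, x3–q2, x4–q10, x5–q11, x7–q9, x9–q7.
The set {x1, x2, x4, x6, x8} has only 3 neighbours ({q10, q4, q5}), so by Hall's theorem at most 7 of the 9 left vertices can be matched.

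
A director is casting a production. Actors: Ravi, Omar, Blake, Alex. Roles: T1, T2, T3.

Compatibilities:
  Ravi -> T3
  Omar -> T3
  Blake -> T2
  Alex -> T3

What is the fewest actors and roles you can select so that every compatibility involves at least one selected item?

2

{Blake, T3} is a vertex cover of size 2: every edge has an endpoint in this set.
No smaller cover exists because Ravi–T3, Blake–T2 is a matching of size 2, and a cover must include an endpoint of each of these disjoint edges (König's theorem).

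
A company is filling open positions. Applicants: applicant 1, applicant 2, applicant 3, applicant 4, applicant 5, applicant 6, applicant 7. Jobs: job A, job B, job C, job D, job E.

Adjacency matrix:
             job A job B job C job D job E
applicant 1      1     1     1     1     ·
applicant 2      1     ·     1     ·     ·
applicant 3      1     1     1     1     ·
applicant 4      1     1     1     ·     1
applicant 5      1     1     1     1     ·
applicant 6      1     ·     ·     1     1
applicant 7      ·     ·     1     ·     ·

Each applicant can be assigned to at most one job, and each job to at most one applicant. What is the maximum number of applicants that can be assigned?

A valid assignment of size 5: applicant 1–job B, applicant 2–job C, applicant 3–job D, applicant 4–job E, applicant 5–job A.
The set {applicant 1, applicant 2, applicant 3, applicant 4, applicant 5, applicant 6, applicant 7} has only 5 neighbours ({job A, job B, job C, job D, job E}), so by Hall's theorem at most 5 of the 7 applicants can be matched.

5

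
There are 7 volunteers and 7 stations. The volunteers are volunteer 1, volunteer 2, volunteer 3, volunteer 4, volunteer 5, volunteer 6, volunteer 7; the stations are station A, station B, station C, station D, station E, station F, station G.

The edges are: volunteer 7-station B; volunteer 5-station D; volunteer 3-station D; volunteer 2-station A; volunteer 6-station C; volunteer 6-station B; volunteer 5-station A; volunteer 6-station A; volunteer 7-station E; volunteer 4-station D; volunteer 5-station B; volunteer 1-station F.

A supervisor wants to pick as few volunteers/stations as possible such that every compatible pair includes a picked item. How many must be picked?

6

{volunteer 1, volunteer 2, volunteer 5, volunteer 6, volunteer 7, station D} is a vertex cover of size 6: every edge has an endpoint in this set.
No smaller cover exists because volunteer 1–station F, volunteer 2–station A, volunteer 3–station D, volunteer 5–station B, volunteer 6–station C, volunteer 7–station E is a matching of size 6, and a cover must include an endpoint of each of these disjoint edges (König's theorem).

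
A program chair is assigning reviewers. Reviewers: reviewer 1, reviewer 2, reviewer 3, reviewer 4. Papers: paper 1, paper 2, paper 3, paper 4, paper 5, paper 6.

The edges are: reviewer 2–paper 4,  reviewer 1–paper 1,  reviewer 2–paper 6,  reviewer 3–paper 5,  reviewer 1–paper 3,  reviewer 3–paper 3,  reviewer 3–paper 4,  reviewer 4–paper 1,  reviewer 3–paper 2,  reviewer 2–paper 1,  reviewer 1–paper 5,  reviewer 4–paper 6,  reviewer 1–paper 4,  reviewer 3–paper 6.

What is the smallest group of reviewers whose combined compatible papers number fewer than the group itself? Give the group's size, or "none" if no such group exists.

none

A matching saturating every reviewer exists, for instance reviewer 1→paper 1, reviewer 2→paper 4, reviewer 3→paper 2, reviewer 4→paper 6.
By Hall's marriage theorem, this means |N(S)| ≥ |S| for every subset S, so no violating subset exists.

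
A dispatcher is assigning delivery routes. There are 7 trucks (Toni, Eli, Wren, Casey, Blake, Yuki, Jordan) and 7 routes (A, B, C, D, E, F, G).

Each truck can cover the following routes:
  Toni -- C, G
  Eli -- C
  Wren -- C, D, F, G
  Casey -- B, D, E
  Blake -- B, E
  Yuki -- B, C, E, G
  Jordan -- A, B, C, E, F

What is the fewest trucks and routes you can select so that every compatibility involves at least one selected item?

7

The 7 edges Toni–G, Eli–C, Wren–F, Casey–D, Blake–E, Yuki–B, Jordan–A form a matching, so any vertex cover needs at least 7 vertices (one per matched edge).
Conversely {Toni, Eli, Wren, Casey, Blake, Yuki, Jordan} meets every edge and has exactly 7 vertices, so 7 is optimal.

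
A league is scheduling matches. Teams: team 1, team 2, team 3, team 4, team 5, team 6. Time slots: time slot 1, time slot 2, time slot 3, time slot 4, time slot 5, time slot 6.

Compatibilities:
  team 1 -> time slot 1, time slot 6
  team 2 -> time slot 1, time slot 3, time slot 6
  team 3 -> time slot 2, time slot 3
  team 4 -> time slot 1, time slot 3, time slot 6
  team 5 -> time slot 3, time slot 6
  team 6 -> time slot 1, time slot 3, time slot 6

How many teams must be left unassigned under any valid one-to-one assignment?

A valid assignment of size 4: team 1-time slot 1, team 2-time slot 6, team 3-time slot 2, team 4-time slot 3.
The set {team 1, team 2, team 4, team 5, team 6} has only 3 neighbours ({time slot 1, time slot 3, time slot 6}), so by Hall's theorem at most 4 of the 6 teams can be matched.
That matches 4 of the 6, leaving 2 unmatched; no matching can do better.

2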